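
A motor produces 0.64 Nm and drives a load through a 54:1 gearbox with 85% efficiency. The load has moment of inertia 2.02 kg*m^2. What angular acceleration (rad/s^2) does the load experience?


tau_out = tau_motor * N * eta
= 0.64 * 54 * 0.85 = 29.376 Nm
alpha = tau_out / I = 29.376 / 2.02
= 14.5426 rad/s^2


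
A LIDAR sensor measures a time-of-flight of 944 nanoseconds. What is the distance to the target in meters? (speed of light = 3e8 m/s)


tof = 944 ns = 9.44e-07 s
dist = c * tof / 2
= 3e8 * 9.44e-07 / 2
= 141.6 m


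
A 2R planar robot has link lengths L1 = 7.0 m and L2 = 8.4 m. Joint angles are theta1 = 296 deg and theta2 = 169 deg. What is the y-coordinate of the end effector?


Convert angles to radians: theta1 = 5.1662, theta2 = 2.9496
y = L1*sin(theta1) + L2*sin(theta1+theta2)
y = -6.2916 + 8.1138
y = 1.8222


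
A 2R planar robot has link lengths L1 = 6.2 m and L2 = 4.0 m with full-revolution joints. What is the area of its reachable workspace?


r_max = L1 + L2 = 10.2 m
r_min = |L1 - L2| = 2.2 m
Area = pi*(r_max^2 - r_min^2)
= pi*(104.04 - 4.84)
= pi * 99.2
= 311.646 m^2


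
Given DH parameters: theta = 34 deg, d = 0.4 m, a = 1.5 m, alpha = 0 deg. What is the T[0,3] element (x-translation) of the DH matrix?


T[0,3] = a * cos(theta)
= 1.5 * cos(34 deg)
= 1.5 * 0.829
= 1.2436


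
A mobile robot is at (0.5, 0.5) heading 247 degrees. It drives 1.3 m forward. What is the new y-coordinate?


y_new = y0 + d*sin(theta)
= 0.5 + 1.3*sin(247)
= 0.5 + -1.1967
= -0.6967


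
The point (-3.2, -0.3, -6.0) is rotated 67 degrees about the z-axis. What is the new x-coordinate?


Rotation about z-axis: x' = x*cos(theta) - y*sin(theta)
= -3.2 * 0.3907 - -0.3 * 0.9205
= -0.9742


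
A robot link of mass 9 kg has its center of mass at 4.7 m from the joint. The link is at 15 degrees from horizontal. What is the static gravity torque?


tau = m*g*L*cos(angle)
= 9 * 9.81 * 4.7 * cos(15 deg)
= 9 * 9.81 * 4.7 * 0.9659
= 400.8235 Nm


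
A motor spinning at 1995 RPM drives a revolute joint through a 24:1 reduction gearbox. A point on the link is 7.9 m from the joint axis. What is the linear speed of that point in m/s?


omega_motor = 1995 * 2*pi/60 = 208.9159 rad/s
omega_joint = omega_motor / 24 = 8.7048 rad/s
v = omega_joint * r = 8.7048 * 7.9
= 68.7682 m/s


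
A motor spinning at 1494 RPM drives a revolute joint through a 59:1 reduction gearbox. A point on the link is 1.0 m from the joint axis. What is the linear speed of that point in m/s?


omega_motor = 1494 * 2*pi/60 = 156.4513 rad/s
omega_joint = omega_motor / 59 = 2.6517 rad/s
v = omega_joint * r = 2.6517 * 1.0
= 2.6517 m/s


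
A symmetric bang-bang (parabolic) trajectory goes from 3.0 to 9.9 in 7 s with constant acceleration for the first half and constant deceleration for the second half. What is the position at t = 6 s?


Symmetric rest-to-rest: each phase covers (pf-p0)/2 in time T/2. 0.5*a*(T/2)^2 = (pf-p0)/2 => a = 4*(pf-p0)/T^2
a = 4*(9.9-3.0)/7^2 = 0.5633
t = 6 is in the deceleration phase (t > T/2).
p = pf - 0.5*a*(T-t)^2 = 9.9 - 0.5*0.5633*1^2
= 9.6184


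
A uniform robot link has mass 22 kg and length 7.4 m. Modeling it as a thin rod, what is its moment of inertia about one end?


I = (1/3) * m * L^2
= (1/3) * 22 * 7.4^2
= 0.333333 * 22 * 54.76
= 401.5733 kg*m^2


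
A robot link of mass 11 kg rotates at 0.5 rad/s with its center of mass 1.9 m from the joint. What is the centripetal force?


F = m * omega^2 * r
= 11 * 0.5^2 * 1.9
= 11 * 0.25 * 1.9
= 5.225 N


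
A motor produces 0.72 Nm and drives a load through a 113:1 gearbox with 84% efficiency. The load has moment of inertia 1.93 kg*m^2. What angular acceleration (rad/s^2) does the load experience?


tau_out = tau_motor * N * eta
= 0.72 * 113 * 0.84 = 68.3424 Nm
alpha = tau_out / I = 68.3424 / 1.93
= 35.4106 rad/s^2


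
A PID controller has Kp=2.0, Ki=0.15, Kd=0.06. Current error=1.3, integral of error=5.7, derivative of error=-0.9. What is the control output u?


u = Kp*e + Ki*int(e) + Kd*de/dt
= 2.0*1.3 + 0.15*5.7 + 0.06*(-0.9)
= 2.6 + 0.855 + -0.054
= 3.401


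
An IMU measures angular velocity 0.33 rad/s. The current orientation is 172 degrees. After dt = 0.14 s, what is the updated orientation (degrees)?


delta_theta = w * dt = 0.33 * 0.14 = 0.0462 rad
= 2.6471 deg
theta_new = 172 + 2.6471 = 174.6471 deg


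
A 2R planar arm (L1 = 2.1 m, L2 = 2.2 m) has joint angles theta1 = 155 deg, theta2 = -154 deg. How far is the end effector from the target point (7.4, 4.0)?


End effector via forward kinematics:
x = L1*cos(t1) + L2*cos(t1+t2) = 0.2964
y = L1*sin(t1) + L2*sin(t1+t2) = 0.9259
Distance to target:
d = sqrt((7.4 - 0.2964)^2 + (4.0 - 0.9259)^2)
= sqrt(50.4609 + 9.4501)
= 7.7402 m


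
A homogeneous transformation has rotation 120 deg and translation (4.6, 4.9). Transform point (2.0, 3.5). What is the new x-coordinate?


x' = cos(theta)*px - sin(theta)*py + tx
= -0.5*2.0 - 0.866*3.5 + 4.6
= 0.5689


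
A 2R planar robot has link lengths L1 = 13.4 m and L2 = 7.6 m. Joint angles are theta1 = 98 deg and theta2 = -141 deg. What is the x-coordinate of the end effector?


Convert angles to radians: theta1 = 1.7104, theta2 = -2.4609
x = L1*cos(theta1) + L2*cos(theta1+theta2)
x = -1.8649 + 5.5583
x = 3.6934


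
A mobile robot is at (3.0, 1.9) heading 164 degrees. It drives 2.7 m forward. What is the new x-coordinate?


x_new = x0 + d*cos(theta)
= 3.0 + 2.7*cos(164)
= 3.0 + -2.5954
= 0.4046


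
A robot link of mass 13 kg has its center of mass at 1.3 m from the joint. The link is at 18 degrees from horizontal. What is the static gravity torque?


tau = m*g*L*cos(angle)
= 13 * 9.81 * 1.3 * cos(18 deg)
= 13 * 9.81 * 1.3 * 0.9511
= 157.6747 Nm


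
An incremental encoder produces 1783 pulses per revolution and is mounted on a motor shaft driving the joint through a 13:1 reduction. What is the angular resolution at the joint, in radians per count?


counts per rev = 1783
effective counts at joint = 1783 * 13 = 23179
resolution = 2*pi / 23179
= 2.7107e-04 rad/count


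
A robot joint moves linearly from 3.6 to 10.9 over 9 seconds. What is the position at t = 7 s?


s = t/T = 7/9 = 0.7778
p(t) = p0 + (pf-p0)*s
= 3.6 + (10.9 - 3.6) * 0.7778
= 9.2778


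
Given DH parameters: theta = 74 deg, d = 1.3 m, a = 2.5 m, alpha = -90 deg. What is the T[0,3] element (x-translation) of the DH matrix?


T[0,3] = a * cos(theta)
= 2.5 * cos(74 deg)
= 2.5 * 0.2756
= 0.6891


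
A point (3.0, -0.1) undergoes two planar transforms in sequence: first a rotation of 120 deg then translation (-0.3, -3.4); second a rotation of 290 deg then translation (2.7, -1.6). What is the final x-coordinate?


After transform 1:
x1 = cos(120)*3.0 - sin(120)*-0.1 + -0.3 = -1.7134
y1 = sin(120)*3.0 + cos(120)*-0.1 + -3.4 = -0.7519
After transform 2:
x2 = cos(290)*-1.7134 - sin(290)*-0.7519 + 2.7
= 1.4074


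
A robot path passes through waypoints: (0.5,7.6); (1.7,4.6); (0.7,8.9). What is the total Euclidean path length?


Segment lengths:
  seg1 = sqrt((1.2)^2 + (-3.0)^2) = 3.2311
  seg2 = sqrt((-1.0)^2 + (4.3)^2) = 4.4147
Total = 7.6458


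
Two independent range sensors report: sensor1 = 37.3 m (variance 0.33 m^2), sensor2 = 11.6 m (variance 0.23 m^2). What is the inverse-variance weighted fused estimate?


w1 = (1/var1) / (1/var1 + 1/var2)
   = 3.0303 / (3.0303 + 4.3478) = 0.4107
w2 = 1 - w1 = 0.5893
fused = w1*s1 + w2*s2 = 15.3196 + 6.8357
= 22.1554 m


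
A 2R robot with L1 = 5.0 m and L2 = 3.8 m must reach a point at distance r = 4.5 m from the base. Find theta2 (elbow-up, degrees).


cos(theta2) = (r^2 - L1^2 - L2^2) / (2*L1*L2)
cos(theta2) = (20.25 - 25.0 - 14.44) / 38.0
cos(theta2) = -0.505
theta2 = 120.3314 degrees


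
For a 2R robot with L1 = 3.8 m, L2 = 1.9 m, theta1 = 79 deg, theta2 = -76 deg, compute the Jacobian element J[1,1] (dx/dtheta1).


J[1,1] = -L1*sin(t1) - L2*sin(t1+t2)
= -3.8*sin(79) - 1.9*sin(3)
= -3.8296


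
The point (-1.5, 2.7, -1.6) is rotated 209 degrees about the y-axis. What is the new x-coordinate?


Rotation about y-axis: x' = x*cos(theta) + z*sin(theta)
= -1.5 * -0.8746 + -1.6 * -0.4848
= 2.0876


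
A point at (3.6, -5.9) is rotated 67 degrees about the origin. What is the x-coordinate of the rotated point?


x' = x*cos(theta) - y*sin(theta)
cos(67 deg) = 0.3907, sin(67 deg) = 0.9205
x' = 3.6 * 0.3907 - -5.9 * 0.9205
= 1.4066 - -5.431
= 6.8376


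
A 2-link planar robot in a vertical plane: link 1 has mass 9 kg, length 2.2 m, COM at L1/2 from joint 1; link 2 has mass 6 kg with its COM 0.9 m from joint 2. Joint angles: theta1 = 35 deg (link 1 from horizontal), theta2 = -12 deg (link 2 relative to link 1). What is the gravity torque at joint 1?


Horizontal distance from joint 1 to link-1 COM:
  x_c1 = (L1/2)*cos(t1) = 1.1 * 0.8192 = 0.9011 m
Horizontal distance from joint 1 to link-2 COM:
  x_c2 = L1*cos(t1) + Lc2*cos(t1+t2)
       = 2.2*0.8192 + 0.9*0.9205 = 2.6306 m
tau1 = m1*g*x_c1 + m2*g*x_c2
     = 9*9.81*0.9011 + 6*9.81*2.6306
     = 79.5552 + 154.8365
     = 234.3917 Nm


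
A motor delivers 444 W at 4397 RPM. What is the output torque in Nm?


omega = 4397 * 2*pi/60 = 460.4528 rad/s
tau = P / omega = 444 / 460.4528
= 0.9643 Nm


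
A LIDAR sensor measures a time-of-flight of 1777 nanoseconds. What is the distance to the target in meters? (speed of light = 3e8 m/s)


tof = 1777 ns = 1.777e-06 s
dist = c * tof / 2
= 3e8 * 1.777e-06 / 2
= 266.55 m


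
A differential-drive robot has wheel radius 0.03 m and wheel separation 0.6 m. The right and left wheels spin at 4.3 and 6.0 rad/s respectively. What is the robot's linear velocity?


vR = r*wR = 0.03*4.3 = 0.129 m/s
vL = r*wL = 0.03*6.0 = 0.18 m/s
v = (vR+vL)/2 = 0.1545 m/s
omega = (vR-vL)/L = -0.085 rad/s
linear velocity = 0.1545 m/s


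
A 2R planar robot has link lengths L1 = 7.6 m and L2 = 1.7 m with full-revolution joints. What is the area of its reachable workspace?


r_max = L1 + L2 = 9.3 m
r_min = |L1 - L2| = 5.9 m
Area = pi*(r_max^2 - r_min^2)
= pi*(86.49 - 34.81)
= pi * 51.68
= 162.3575 m^2


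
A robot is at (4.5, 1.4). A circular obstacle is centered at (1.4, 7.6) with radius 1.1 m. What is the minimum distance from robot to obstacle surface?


center_dist = sqrt((4.5-1.4)^2 + (1.4-7.6)^2)
= sqrt(9.61 + 38.44)
= 6.9318
min_dist = center_dist - radius = 6.9318 - 1.1 = 5.8318 m


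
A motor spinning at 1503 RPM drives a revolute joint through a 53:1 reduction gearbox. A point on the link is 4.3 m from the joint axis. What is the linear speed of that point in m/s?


omega_motor = 1503 * 2*pi/60 = 157.3938 rad/s
omega_joint = omega_motor / 53 = 2.9697 rad/s
v = omega_joint * r = 2.9697 * 4.3
= 12.7697 m/s


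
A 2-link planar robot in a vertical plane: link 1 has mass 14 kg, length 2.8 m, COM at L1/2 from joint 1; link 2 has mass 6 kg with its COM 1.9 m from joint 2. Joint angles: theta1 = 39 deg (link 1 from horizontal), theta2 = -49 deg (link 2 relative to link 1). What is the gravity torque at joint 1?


Horizontal distance from joint 1 to link-1 COM:
  x_c1 = (L1/2)*cos(t1) = 1.4 * 0.7771 = 1.088 m
Horizontal distance from joint 1 to link-2 COM:
  x_c2 = L1*cos(t1) + Lc2*cos(t1+t2)
       = 2.8*0.7771 + 1.9*0.9848 = 4.0471 m
tau1 = m1*g*x_c1 + m2*g*x_c2
     = 14*9.81*1.088 + 6*9.81*4.0471
     = 149.4265 + 238.2149
     = 387.6414 Nm


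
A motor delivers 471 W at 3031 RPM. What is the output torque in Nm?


omega = 3031 * 2*pi/60 = 317.4056 rad/s
tau = P / omega = 471 / 317.4056
= 1.4839 Nm


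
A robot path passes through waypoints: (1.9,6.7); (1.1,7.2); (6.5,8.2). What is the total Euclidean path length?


Segment lengths:
  seg1 = sqrt((-0.8)^2 + (0.5)^2) = 0.9434
  seg2 = sqrt((5.4)^2 + (1.0)^2) = 5.4918
Total = 6.4352


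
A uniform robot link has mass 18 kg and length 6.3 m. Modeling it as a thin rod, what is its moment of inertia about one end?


I = (1/3) * m * L^2
= (1/3) * 18 * 6.3^2
= 0.333333 * 18 * 39.69
= 238.14 kg*m^2


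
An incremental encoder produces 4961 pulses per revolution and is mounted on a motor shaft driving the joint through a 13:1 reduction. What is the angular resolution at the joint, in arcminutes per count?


counts per rev = 4961
effective counts at joint = 4961 * 13 = 64493
resolution = 360*60 / 64493
= 0.3349 arcmin/count


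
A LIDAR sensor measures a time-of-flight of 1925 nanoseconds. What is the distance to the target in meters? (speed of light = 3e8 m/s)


tof = 1925 ns = 1.925e-06 s
dist = c * tof / 2
= 3e8 * 1.925e-06 / 2
= 288.75 m


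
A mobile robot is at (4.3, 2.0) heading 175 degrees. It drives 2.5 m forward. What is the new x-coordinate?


x_new = x0 + d*cos(theta)
= 4.3 + 2.5*cos(175)
= 4.3 + -2.4905
= 1.8095


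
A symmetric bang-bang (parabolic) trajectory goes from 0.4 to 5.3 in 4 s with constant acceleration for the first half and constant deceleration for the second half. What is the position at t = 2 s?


Symmetric rest-to-rest: each phase covers (pf-p0)/2 in time T/2. 0.5*a*(T/2)^2 = (pf-p0)/2 => a = 4*(pf-p0)/T^2
a = 4*(5.3-0.4)/4^2 = 1.225
t = 2 is in the acceleration phase (t <= T/2).
p = p0 + 0.5*a*t^2 = 0.4 + 0.5*1.225*2^2
= 2.85


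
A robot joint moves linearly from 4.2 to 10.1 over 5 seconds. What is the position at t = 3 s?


s = t/T = 3/5 = 0.6
p(t) = p0 + (pf-p0)*s
= 4.2 + (10.1 - 4.2) * 0.6
= 7.74


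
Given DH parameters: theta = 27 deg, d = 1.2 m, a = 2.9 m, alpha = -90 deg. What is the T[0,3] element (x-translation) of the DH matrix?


T[0,3] = a * cos(theta)
= 2.9 * cos(27 deg)
= 2.9 * 0.891
= 2.5839


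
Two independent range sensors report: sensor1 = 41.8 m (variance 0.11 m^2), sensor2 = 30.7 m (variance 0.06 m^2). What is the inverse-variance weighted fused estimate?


w1 = (1/var1) / (1/var1 + 1/var2)
   = 9.0909 / (9.0909 + 16.6667) = 0.3529
w2 = 1 - w1 = 0.6471
fused = w1*s1 + w2*s2 = 14.7529 + 19.8647
= 34.6176 m


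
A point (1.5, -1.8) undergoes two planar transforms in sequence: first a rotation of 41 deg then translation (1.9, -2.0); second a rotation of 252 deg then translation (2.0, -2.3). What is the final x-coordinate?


After transform 1:
x1 = cos(41)*1.5 - sin(41)*-1.8 + 1.9 = 4.213
y1 = sin(41)*1.5 + cos(41)*-1.8 + -2.0 = -2.3744
After transform 2:
x2 = cos(252)*4.213 - sin(252)*-2.3744 + 2.0
= -1.5601


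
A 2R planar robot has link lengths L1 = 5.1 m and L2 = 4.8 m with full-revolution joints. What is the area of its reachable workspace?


r_max = L1 + L2 = 9.9 m
r_min = |L1 - L2| = 0.3 m
Area = pi*(r_max^2 - r_min^2)
= pi*(98.01 - 0.09)
= pi * 97.92
= 307.6248 m^2


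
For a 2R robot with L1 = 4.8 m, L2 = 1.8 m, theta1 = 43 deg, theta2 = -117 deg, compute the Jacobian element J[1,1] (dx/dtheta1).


J[1,1] = -L1*sin(t1) - L2*sin(t1+t2)
= -4.8*sin(43) - 1.8*sin(-74)
= -1.5433


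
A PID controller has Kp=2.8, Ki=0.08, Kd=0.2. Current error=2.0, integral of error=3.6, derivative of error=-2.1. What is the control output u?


u = Kp*e + Ki*int(e) + Kd*de/dt
= 2.8*2.0 + 0.08*3.6 + 0.2*(-2.1)
= 5.6 + 0.288 + -0.42
= 5.468


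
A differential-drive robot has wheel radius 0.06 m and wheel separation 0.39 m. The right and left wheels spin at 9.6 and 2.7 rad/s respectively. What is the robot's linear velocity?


vR = r*wR = 0.06*9.6 = 0.576 m/s
vL = r*wL = 0.06*2.7 = 0.162 m/s
v = (vR+vL)/2 = 0.369 m/s
omega = (vR-vL)/L = 1.0615 rad/s
linear velocity = 0.369 m/s


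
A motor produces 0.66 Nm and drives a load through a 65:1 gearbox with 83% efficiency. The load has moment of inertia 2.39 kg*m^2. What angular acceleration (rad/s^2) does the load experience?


tau_out = tau_motor * N * eta
= 0.66 * 65 * 0.83 = 35.607 Nm
alpha = tau_out / I = 35.607 / 2.39
= 14.8983 rad/s^2


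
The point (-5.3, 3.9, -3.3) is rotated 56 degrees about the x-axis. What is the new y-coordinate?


Rotation about x-axis: y' = y*cos(theta) - z*sin(theta)
= 3.9 * 0.5592 - -3.3 * 0.829
= 4.9167


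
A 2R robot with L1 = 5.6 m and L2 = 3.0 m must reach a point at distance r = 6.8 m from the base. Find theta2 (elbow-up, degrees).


cos(theta2) = (r^2 - L1^2 - L2^2) / (2*L1*L2)
cos(theta2) = (46.24 - 31.36 - 9.0) / 33.6
cos(theta2) = 0.175
theta2 = 79.9213 degrees


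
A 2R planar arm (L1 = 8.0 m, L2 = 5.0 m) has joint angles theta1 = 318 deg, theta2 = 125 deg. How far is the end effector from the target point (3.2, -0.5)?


End effector via forward kinematics:
x = L1*cos(t1) + L2*cos(t1+t2) = 6.5545
y = L1*sin(t1) + L2*sin(t1+t2) = -0.3903
Distance to target:
d = sqrt((3.2 - 6.5545)^2 + (-0.5 - -0.3903)^2)
= sqrt(11.2527 + 0.012)
= 3.3563 m


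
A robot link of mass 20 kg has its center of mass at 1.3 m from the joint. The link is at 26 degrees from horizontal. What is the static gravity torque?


tau = m*g*L*cos(angle)
= 20 * 9.81 * 1.3 * cos(26 deg)
= 20 * 9.81 * 1.3 * 0.8988
= 229.2464 Nm


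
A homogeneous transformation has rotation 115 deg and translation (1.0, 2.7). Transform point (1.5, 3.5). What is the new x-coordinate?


x' = cos(theta)*px - sin(theta)*py + tx
= -0.4226*1.5 - 0.9063*3.5 + 1.0
= -2.806


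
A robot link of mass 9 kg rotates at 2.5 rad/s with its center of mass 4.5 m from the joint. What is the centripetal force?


F = m * omega^2 * r
= 9 * 2.5^2 * 4.5
= 9 * 6.25 * 4.5
= 253.125 N


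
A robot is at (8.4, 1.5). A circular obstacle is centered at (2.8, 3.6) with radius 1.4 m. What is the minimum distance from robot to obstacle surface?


center_dist = sqrt((8.4-2.8)^2 + (1.5-3.6)^2)
= sqrt(31.36 + 4.41)
= 5.9808
min_dist = center_dist - radius = 5.9808 - 1.4 = 4.5808 m


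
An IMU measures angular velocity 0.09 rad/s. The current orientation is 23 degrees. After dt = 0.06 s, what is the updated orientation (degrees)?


delta_theta = w * dt = 0.09 * 0.06 = 0.0054 rad
= 0.3094 deg
theta_new = 23 + 0.3094 = 23.3094 deg


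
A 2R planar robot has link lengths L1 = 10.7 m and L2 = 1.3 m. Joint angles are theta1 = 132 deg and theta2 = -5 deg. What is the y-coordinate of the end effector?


Convert angles to radians: theta1 = 2.3038, theta2 = -0.0873
y = L1*sin(theta1) + L2*sin(theta1+theta2)
y = 7.9516 + 1.0382
y = 8.9899


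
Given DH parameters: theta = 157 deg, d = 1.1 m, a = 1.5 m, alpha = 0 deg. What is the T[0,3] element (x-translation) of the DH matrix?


T[0,3] = a * cos(theta)
= 1.5 * cos(157 deg)
= 1.5 * -0.9205
= -1.3808


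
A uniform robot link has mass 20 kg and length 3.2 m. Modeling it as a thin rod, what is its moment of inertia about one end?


I = (1/3) * m * L^2
= (1/3) * 20 * 3.2^2
= 0.333333 * 20 * 10.24
= 68.2667 kg*m^2


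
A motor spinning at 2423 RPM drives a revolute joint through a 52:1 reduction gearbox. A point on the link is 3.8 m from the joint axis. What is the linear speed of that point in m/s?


omega_motor = 2423 * 2*pi/60 = 253.736 rad/s
omega_joint = omega_motor / 52 = 4.8795 rad/s
v = omega_joint * r = 4.8795 * 3.8
= 18.5422 m/s


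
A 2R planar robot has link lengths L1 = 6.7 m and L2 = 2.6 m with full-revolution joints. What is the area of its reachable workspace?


r_max = L1 + L2 = 9.3 m
r_min = |L1 - L2| = 4.1 m
Area = pi*(r_max^2 - r_min^2)
= pi*(86.49 - 16.81)
= pi * 69.68
= 218.9062 m^2


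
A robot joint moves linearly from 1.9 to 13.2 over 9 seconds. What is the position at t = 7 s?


s = t/T = 7/9 = 0.7778
p(t) = p0 + (pf-p0)*s
= 1.9 + (13.2 - 1.9) * 0.7778
= 10.6889


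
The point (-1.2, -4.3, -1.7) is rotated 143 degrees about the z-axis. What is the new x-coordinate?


Rotation about z-axis: x' = x*cos(theta) - y*sin(theta)
= -1.2 * -0.7986 - -4.3 * 0.6018
= 3.5462


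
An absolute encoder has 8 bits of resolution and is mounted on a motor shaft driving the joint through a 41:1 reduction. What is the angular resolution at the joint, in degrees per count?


counts = 2^8 = 256
effective counts at joint = 256 * 41 = 10496
resolution = 360 / 10496
= 0.0343 deg/count


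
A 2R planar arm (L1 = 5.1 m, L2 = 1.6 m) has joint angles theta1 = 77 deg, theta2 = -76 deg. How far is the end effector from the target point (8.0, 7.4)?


End effector via forward kinematics:
x = L1*cos(t1) + L2*cos(t1+t2) = 2.747
y = L1*sin(t1) + L2*sin(t1+t2) = 4.9972
Distance to target:
d = sqrt((8.0 - 2.747)^2 + (7.4 - 4.9972)^2)
= sqrt(27.5939 + 5.7734)
= 5.7764 m


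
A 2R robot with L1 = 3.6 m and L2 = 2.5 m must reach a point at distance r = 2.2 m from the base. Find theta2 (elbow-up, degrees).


cos(theta2) = (r^2 - L1^2 - L2^2) / (2*L1*L2)
cos(theta2) = (4.84 - 12.96 - 6.25) / 18.0
cos(theta2) = -0.798333
theta2 = 142.9712 degrees


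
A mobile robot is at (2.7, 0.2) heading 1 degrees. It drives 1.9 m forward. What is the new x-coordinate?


x_new = x0 + d*cos(theta)
= 2.7 + 1.9*cos(1)
= 2.7 + 1.8997
= 4.5997


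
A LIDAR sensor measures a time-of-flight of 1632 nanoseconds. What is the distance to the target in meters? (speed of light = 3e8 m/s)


tof = 1632 ns = 1.632e-06 s
dist = c * tof / 2
= 3e8 * 1.632e-06 / 2
= 244.8 m


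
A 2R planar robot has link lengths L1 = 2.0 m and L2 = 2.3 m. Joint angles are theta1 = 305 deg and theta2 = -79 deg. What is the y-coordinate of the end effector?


Convert angles to radians: theta1 = 5.3233, theta2 = -1.3788
y = L1*sin(theta1) + L2*sin(theta1+theta2)
y = -1.6383 + -1.6545
y = -3.2928


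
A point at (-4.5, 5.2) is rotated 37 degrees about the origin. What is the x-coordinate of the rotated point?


x' = x*cos(theta) - y*sin(theta)
cos(37 deg) = 0.7986, sin(37 deg) = 0.6018
x' = -4.5 * 0.7986 - 5.2 * 0.6018
= -3.5939 - 3.1294
= -6.7233


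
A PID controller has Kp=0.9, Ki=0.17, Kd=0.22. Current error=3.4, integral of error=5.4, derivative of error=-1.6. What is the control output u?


u = Kp*e + Ki*int(e) + Kd*de/dt
= 0.9*3.4 + 0.17*5.4 + 0.22*(-1.6)
= 3.06 + 0.918 + -0.352
= 3.626


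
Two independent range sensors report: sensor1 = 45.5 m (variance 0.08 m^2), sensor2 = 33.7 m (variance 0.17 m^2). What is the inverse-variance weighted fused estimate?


w1 = (1/var1) / (1/var1 + 1/var2)
   = 12.5 / (12.5 + 5.8824) = 0.68
w2 = 1 - w1 = 0.32
fused = w1*s1 + w2*s2 = 30.94 + 10.784
= 41.724 m


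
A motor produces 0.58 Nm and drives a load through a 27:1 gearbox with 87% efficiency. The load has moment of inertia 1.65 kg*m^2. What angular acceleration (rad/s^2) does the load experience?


tau_out = tau_motor * N * eta
= 0.58 * 27 * 0.87 = 13.6242 Nm
alpha = tau_out / I = 13.6242 / 1.65
= 8.2571 rad/s^2


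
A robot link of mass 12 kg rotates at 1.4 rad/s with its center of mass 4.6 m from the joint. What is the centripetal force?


F = m * omega^2 * r
= 12 * 1.4^2 * 4.6
= 12 * 1.96 * 4.6
= 108.192 N


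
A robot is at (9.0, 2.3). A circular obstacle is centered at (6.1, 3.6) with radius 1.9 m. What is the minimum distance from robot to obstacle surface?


center_dist = sqrt((9.0-6.1)^2 + (2.3-3.6)^2)
= sqrt(8.41 + 1.69)
= 3.178
min_dist = center_dist - radius = 3.178 - 1.9 = 1.278 m


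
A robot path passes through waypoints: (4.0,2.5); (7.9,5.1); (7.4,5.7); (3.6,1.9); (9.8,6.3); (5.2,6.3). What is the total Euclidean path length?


Segment lengths:
  seg1 = sqrt((3.9)^2 + (2.6)^2) = 4.6872
  seg2 = sqrt((-0.5)^2 + (0.6)^2) = 0.781
  seg3 = sqrt((-3.8)^2 + (-3.8)^2) = 5.374
  seg4 = sqrt((6.2)^2 + (4.4)^2) = 7.6026
  seg5 = sqrt((-4.6)^2 + (0.0)^2) = 4.6
Total = 23.0449


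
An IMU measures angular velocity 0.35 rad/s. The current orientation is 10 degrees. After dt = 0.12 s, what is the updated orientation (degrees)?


delta_theta = w * dt = 0.35 * 0.12 = 0.042 rad
= 2.4064 deg
theta_new = 10 + 2.4064 = 12.4064 deg


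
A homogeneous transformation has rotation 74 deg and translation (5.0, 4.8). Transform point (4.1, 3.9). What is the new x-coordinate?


x' = cos(theta)*px - sin(theta)*py + tx
= 0.2756*4.1 - 0.9613*3.9 + 5.0
= 2.3812


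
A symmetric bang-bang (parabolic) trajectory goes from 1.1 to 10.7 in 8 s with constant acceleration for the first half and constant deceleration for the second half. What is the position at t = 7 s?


Symmetric rest-to-rest: each phase covers (pf-p0)/2 in time T/2. 0.5*a*(T/2)^2 = (pf-p0)/2 => a = 4*(pf-p0)/T^2
a = 4*(10.7-1.1)/8^2 = 0.6
t = 7 is in the deceleration phase (t > T/2).
p = pf - 0.5*a*(T-t)^2 = 10.7 - 0.5*0.6*1^2
= 10.4


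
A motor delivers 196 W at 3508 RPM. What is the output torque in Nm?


omega = 3508 * 2*pi/60 = 367.3569 rad/s
tau = P / omega = 196 / 367.3569
= 0.5335 Nm


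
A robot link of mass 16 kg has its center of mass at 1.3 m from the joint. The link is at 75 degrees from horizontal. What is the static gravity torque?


tau = m*g*L*cos(angle)
= 16 * 9.81 * 1.3 * cos(75 deg)
= 16 * 9.81 * 1.3 * 0.2588
= 52.8115 Nm


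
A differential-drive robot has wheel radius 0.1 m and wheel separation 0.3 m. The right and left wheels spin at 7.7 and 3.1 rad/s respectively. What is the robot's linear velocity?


vR = r*wR = 0.1*7.7 = 0.77 m/s
vL = r*wL = 0.1*3.1 = 0.31 m/s
v = (vR+vL)/2 = 0.54 m/s
omega = (vR-vL)/L = 1.5333 rad/s
linear velocity = 0.54 m/s


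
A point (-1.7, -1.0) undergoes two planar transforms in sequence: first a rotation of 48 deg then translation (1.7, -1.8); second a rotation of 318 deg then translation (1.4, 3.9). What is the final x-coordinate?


After transform 1:
x1 = cos(48)*-1.7 - sin(48)*-1.0 + 1.7 = 1.3056
y1 = sin(48)*-1.7 + cos(48)*-1.0 + -1.8 = -3.7325
After transform 2:
x2 = cos(318)*1.3056 - sin(318)*-3.7325 + 1.4
= -0.1272


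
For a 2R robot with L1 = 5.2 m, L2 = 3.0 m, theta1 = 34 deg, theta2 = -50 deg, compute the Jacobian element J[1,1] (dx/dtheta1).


J[1,1] = -L1*sin(t1) - L2*sin(t1+t2)
= -5.2*sin(34) - 3.0*sin(-16)
= -2.0809


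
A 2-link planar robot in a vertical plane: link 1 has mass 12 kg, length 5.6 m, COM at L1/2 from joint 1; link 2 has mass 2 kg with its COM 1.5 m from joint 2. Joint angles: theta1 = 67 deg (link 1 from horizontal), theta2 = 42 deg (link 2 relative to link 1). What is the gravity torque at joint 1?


Horizontal distance from joint 1 to link-1 COM:
  x_c1 = (L1/2)*cos(t1) = 2.8 * 0.3907 = 1.094 m
Horizontal distance from joint 1 to link-2 COM:
  x_c2 = L1*cos(t1) + Lc2*cos(t1+t2)
       = 5.6*0.3907 + 1.5*-0.3256 = 1.6997 m
tau1 = m1*g*x_c1 + m2*g*x_c2
     = 12*9.81*1.094 + 2*9.81*1.6997
     = 128.7912 + 33.3489
     = 162.1402 Nm


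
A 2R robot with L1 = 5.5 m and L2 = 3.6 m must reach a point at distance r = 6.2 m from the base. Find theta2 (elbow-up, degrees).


cos(theta2) = (r^2 - L1^2 - L2^2) / (2*L1*L2)
cos(theta2) = (38.44 - 30.25 - 12.96) / 39.6
cos(theta2) = -0.120455
theta2 = 96.9183 degrees


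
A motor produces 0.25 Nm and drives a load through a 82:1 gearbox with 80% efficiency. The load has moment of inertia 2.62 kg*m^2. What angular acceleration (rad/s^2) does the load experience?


tau_out = tau_motor * N * eta
= 0.25 * 82 * 0.8 = 16.4 Nm
alpha = tau_out / I = 16.4 / 2.62
= 6.2595 rad/s^2


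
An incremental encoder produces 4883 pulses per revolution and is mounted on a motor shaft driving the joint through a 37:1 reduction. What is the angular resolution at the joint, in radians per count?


counts per rev = 4883
effective counts at joint = 4883 * 37 = 180671
resolution = 2*pi / 180671
= 3.4777e-05 rad/count


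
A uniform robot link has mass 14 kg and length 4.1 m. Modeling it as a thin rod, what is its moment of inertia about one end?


I = (1/3) * m * L^2
= (1/3) * 14 * 4.1^2
= 0.333333 * 14 * 16.81
= 78.4467 kg*m^2


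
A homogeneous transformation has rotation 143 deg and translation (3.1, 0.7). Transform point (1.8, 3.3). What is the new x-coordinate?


x' = cos(theta)*px - sin(theta)*py + tx
= -0.7986*1.8 - 0.6018*3.3 + 3.1
= -0.3235


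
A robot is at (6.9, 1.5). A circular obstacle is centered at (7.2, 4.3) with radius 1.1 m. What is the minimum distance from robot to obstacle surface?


center_dist = sqrt((6.9-7.2)^2 + (1.5-4.3)^2)
= sqrt(0.09 + 7.84)
= 2.816
min_dist = center_dist - radius = 2.816 - 1.1 = 1.716 m


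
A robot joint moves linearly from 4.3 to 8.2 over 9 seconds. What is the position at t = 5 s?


s = t/T = 5/9 = 0.5556
p(t) = p0 + (pf-p0)*s
= 4.3 + (8.2 - 4.3) * 0.5556
= 6.4667


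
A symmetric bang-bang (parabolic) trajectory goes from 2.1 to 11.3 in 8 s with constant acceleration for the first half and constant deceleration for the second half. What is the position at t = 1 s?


Symmetric rest-to-rest: each phase covers (pf-p0)/2 in time T/2. 0.5*a*(T/2)^2 = (pf-p0)/2 => a = 4*(pf-p0)/T^2
a = 4*(11.3-2.1)/8^2 = 0.575
t = 1 is in the acceleration phase (t <= T/2).
p = p0 + 0.5*a*t^2 = 2.1 + 0.5*0.575*1^2
= 2.3875


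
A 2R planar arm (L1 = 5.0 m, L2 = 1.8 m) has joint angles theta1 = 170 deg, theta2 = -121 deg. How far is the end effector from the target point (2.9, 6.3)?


End effector via forward kinematics:
x = L1*cos(t1) + L2*cos(t1+t2) = -3.7431
y = L1*sin(t1) + L2*sin(t1+t2) = 2.2267
Distance to target:
d = sqrt((2.9 - -3.7431)^2 + (6.3 - 2.2267)^2)
= sqrt(44.1312 + 16.5916)
= 7.7925 m


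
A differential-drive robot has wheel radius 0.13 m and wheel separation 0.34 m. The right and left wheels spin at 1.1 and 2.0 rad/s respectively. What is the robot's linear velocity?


vR = r*wR = 0.13*1.1 = 0.143 m/s
vL = r*wL = 0.13*2.0 = 0.26 m/s
v = (vR+vL)/2 = 0.2015 m/s
omega = (vR-vL)/L = -0.3441 rad/s
linear velocity = 0.2015 m/s


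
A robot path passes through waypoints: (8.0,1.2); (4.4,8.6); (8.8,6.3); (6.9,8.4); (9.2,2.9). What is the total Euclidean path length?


Segment lengths:
  seg1 = sqrt((-3.6)^2 + (7.4)^2) = 8.2292
  seg2 = sqrt((4.4)^2 + (-2.3)^2) = 4.9649
  seg3 = sqrt((-1.9)^2 + (2.1)^2) = 2.832
  seg4 = sqrt((2.3)^2 + (-5.5)^2) = 5.9615
Total = 21.9876


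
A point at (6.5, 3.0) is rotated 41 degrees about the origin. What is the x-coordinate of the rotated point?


x' = x*cos(theta) - y*sin(theta)
cos(41 deg) = 0.7547, sin(41 deg) = 0.6561
x' = 6.5 * 0.7547 - 3.0 * 0.6561
= 4.9056 - 1.9682
= 2.9374


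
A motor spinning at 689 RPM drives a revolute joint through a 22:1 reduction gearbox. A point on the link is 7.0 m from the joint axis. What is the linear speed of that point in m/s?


omega_motor = 689 * 2*pi/60 = 72.1519 rad/s
omega_joint = omega_motor / 22 = 3.2796 rad/s
v = omega_joint * r = 3.2796 * 7.0
= 22.9574 m/s


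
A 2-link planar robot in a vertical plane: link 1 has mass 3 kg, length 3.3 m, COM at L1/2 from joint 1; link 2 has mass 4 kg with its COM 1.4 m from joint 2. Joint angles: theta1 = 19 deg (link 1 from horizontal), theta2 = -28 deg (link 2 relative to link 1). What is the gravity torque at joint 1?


Horizontal distance from joint 1 to link-1 COM:
  x_c1 = (L1/2)*cos(t1) = 1.65 * 0.9455 = 1.5601 m
Horizontal distance from joint 1 to link-2 COM:
  x_c2 = L1*cos(t1) + Lc2*cos(t1+t2)
       = 3.3*0.9455 + 1.4*0.9877 = 4.503 m
tau1 = m1*g*x_c1 + m2*g*x_c2
     = 3*9.81*1.5601 + 4*9.81*4.503
     = 45.9139 + 176.6967
     = 222.6106 Nm


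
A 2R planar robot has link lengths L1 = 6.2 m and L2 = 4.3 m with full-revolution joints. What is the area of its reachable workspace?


r_max = L1 + L2 = 10.5 m
r_min = |L1 - L2| = 1.9 m
Area = pi*(r_max^2 - r_min^2)
= pi*(110.25 - 3.61)
= pi * 106.64
= 335.0194 m^2


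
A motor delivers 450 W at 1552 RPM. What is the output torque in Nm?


omega = 1552 * 2*pi/60 = 162.5251 rad/s
tau = P / omega = 450 / 162.5251
= 2.7688 Nm


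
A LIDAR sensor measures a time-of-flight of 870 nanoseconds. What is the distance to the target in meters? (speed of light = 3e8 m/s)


tof = 870 ns = 8.7e-07 s
dist = c * tof / 2
= 3e8 * 8.7e-07 / 2
= 130.5 m


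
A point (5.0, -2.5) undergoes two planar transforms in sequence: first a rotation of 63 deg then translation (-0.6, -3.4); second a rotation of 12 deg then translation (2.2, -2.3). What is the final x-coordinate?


After transform 1:
x1 = cos(63)*5.0 - sin(63)*-2.5 + -0.6 = 3.8975
y1 = sin(63)*5.0 + cos(63)*-2.5 + -3.4 = -0.0799
After transform 2:
x2 = cos(12)*3.8975 - sin(12)*-0.0799 + 2.2
= 6.0289


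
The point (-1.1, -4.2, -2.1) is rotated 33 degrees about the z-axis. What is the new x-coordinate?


Rotation about z-axis: x' = x*cos(theta) - y*sin(theta)
= -1.1 * 0.8387 - -4.2 * 0.5446
= 1.3649


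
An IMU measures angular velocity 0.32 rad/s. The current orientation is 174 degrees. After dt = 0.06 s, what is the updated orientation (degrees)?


delta_theta = w * dt = 0.32 * 0.06 = 0.0192 rad
= 1.1001 deg
theta_new = 174 + 1.1001 = 175.1001 deg


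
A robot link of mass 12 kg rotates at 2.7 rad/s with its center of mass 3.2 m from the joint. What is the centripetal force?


F = m * omega^2 * r
= 12 * 2.7^2 * 3.2
= 12 * 7.29 * 3.2
= 279.936 N


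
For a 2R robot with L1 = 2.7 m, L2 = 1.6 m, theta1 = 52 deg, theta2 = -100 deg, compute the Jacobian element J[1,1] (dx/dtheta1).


J[1,1] = -L1*sin(t1) - L2*sin(t1+t2)
= -2.7*sin(52) - 1.6*sin(-48)
= -0.9386


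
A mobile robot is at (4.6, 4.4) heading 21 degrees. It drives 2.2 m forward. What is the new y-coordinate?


y_new = y0 + d*sin(theta)
= 4.4 + 2.2*sin(21)
= 4.4 + 0.7884
= 5.1884


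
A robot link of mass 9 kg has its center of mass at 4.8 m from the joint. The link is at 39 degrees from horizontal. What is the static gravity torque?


tau = m*g*L*cos(angle)
= 9 * 9.81 * 4.8 * cos(39 deg)
= 9 * 9.81 * 4.8 * 0.7771
= 329.3482 Nm


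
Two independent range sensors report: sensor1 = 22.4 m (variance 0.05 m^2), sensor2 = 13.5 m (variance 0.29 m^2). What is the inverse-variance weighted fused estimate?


w1 = (1/var1) / (1/var1 + 1/var2)
   = 20.0 / (20.0 + 3.4483) = 0.8529
w2 = 1 - w1 = 0.1471
fused = w1*s1 + w2*s2 = 19.1059 + 1.9853
= 21.0912 m


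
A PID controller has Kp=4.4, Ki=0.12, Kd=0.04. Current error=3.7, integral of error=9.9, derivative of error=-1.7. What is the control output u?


u = Kp*e + Ki*int(e) + Kd*de/dt
= 4.4*3.7 + 0.12*9.9 + 0.04*(-1.7)
= 16.28 + 1.188 + -0.068
= 17.4


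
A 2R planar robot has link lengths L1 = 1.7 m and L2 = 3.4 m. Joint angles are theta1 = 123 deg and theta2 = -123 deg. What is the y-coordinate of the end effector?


Convert angles to radians: theta1 = 2.1468, theta2 = -2.1468
y = L1*sin(theta1) + L2*sin(theta1+theta2)
y = 1.4257 + 0.0
y = 1.4257


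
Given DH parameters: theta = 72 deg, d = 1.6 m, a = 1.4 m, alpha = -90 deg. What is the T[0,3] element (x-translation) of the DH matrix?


T[0,3] = a * cos(theta)
= 1.4 * cos(72 deg)
= 1.4 * 0.309
= 0.4326


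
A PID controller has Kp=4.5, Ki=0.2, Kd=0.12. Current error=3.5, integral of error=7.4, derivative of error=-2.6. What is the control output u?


u = Kp*e + Ki*int(e) + Kd*de/dt
= 4.5*3.5 + 0.2*7.4 + 0.12*(-2.6)
= 15.75 + 1.48 + -0.312
= 16.918


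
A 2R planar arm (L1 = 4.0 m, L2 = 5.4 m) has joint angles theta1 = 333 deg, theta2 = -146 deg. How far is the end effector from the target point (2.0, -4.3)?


End effector via forward kinematics:
x = L1*cos(t1) + L2*cos(t1+t2) = -1.7957
y = L1*sin(t1) + L2*sin(t1+t2) = -2.4741
Distance to target:
d = sqrt((2.0 - -1.7957)^2 + (-4.3 - -2.4741)^2)
= sqrt(14.4075 + 3.3341)
= 4.2121 m


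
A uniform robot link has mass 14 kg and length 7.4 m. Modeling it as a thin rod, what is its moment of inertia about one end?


I = (1/3) * m * L^2
= (1/3) * 14 * 7.4^2
= 0.333333 * 14 * 54.76
= 255.5467 kg*m^2


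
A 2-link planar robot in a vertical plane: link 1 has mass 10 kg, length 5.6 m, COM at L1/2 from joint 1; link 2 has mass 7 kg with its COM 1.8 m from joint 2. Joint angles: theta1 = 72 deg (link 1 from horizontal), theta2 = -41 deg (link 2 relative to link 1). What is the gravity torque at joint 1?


Horizontal distance from joint 1 to link-1 COM:
  x_c1 = (L1/2)*cos(t1) = 2.8 * 0.309 = 0.8652 m
Horizontal distance from joint 1 to link-2 COM:
  x_c2 = L1*cos(t1) + Lc2*cos(t1+t2)
       = 5.6*0.309 + 1.8*0.8572 = 3.2734 m
tau1 = m1*g*x_c1 + m2*g*x_c2
     = 10*9.81*0.8652 + 7*9.81*3.2734
     = 84.8808 + 224.7841
     = 309.6649 Nm


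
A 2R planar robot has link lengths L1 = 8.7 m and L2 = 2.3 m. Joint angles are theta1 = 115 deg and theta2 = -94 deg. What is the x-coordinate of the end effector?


Convert angles to radians: theta1 = 2.0071, theta2 = -1.6406
x = L1*cos(theta1) + L2*cos(theta1+theta2)
x = -3.6768 + 2.1472
x = -1.5295


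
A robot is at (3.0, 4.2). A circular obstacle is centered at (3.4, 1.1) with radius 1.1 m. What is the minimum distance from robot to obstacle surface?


center_dist = sqrt((3.0-3.4)^2 + (4.2-1.1)^2)
= sqrt(0.16 + 9.61)
= 3.1257
min_dist = center_dist - radius = 3.1257 - 1.1 = 2.0257 m


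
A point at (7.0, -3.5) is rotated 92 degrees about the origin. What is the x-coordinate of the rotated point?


x' = x*cos(theta) - y*sin(theta)
cos(92 deg) = -0.0349, sin(92 deg) = 0.9994
x' = 7.0 * -0.0349 - -3.5 * 0.9994
= -0.2443 - -3.4979
= 3.2536


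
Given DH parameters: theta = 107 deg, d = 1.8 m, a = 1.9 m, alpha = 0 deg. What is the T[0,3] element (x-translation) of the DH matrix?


T[0,3] = a * cos(theta)
= 1.9 * cos(107 deg)
= 1.9 * -0.2924
= -0.5555


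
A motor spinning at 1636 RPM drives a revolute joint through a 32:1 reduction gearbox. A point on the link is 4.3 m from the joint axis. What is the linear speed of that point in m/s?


omega_motor = 1636 * 2*pi/60 = 171.3215 rad/s
omega_joint = omega_motor / 32 = 5.3538 rad/s
v = omega_joint * r = 5.3538 * 4.3
= 23.0213 m/s


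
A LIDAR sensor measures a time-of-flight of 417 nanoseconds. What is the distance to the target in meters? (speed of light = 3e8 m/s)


tof = 417 ns = 4.17e-07 s
dist = c * tof / 2
= 3e8 * 4.17e-07 / 2
= 62.55 m


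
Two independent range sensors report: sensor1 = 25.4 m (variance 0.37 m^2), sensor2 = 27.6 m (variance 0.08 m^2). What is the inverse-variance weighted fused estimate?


w1 = (1/var1) / (1/var1 + 1/var2)
   = 2.7027 / (2.7027 + 12.5) = 0.1778
w2 = 1 - w1 = 0.8222
fused = w1*s1 + w2*s2 = 4.5156 + 22.6933
= 27.2089 m


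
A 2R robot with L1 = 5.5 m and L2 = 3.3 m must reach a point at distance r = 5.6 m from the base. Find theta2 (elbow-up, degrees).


cos(theta2) = (r^2 - L1^2 - L2^2) / (2*L1*L2)
cos(theta2) = (31.36 - 30.25 - 10.89) / 36.3
cos(theta2) = -0.269421
theta2 = 105.6298 degrees


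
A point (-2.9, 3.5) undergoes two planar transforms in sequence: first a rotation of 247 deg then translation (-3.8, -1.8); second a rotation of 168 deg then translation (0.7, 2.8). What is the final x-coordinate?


After transform 1:
x1 = cos(247)*-2.9 - sin(247)*3.5 + -3.8 = 0.5549
y1 = sin(247)*-2.9 + cos(247)*3.5 + -1.8 = -0.4981
After transform 2:
x2 = cos(168)*0.5549 - sin(168)*-0.4981 + 0.7
= 0.2608


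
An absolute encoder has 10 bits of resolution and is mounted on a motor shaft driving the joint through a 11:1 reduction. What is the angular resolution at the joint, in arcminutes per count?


counts = 2^10 = 1024
effective counts at joint = 1024 * 11 = 11264
resolution = 360*60 / 11264
= 1.9176 arcmin/count


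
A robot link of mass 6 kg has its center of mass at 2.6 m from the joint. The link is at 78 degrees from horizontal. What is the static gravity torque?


tau = m*g*L*cos(angle)
= 6 * 9.81 * 2.6 * cos(78 deg)
= 6 * 9.81 * 2.6 * 0.2079
= 31.818 Nm


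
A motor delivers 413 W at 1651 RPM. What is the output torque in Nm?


omega = 1651 * 2*pi/60 = 172.8923 rad/s
tau = P / omega = 413 / 172.8923
= 2.3888 Nm


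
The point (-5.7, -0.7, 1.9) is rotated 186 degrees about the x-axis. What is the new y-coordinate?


Rotation about x-axis: y' = y*cos(theta) - z*sin(theta)
= -0.7 * -0.9945 - 1.9 * -0.1045
= 0.8948


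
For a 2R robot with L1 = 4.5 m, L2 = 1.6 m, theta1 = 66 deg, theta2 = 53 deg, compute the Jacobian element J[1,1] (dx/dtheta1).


J[1,1] = -L1*sin(t1) - L2*sin(t1+t2)
= -4.5*sin(66) - 1.6*sin(119)
= -5.5103
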